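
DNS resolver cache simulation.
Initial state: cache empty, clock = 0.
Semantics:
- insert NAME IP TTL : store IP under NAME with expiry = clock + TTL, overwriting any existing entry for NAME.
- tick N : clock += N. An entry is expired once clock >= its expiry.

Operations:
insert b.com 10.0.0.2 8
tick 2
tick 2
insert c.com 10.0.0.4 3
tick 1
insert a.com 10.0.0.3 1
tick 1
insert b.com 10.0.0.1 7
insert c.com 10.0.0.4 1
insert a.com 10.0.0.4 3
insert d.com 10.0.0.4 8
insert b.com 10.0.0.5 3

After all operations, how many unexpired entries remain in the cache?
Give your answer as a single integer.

Answer: 4

Derivation:
Op 1: insert b.com -> 10.0.0.2 (expiry=0+8=8). clock=0
Op 2: tick 2 -> clock=2.
Op 3: tick 2 -> clock=4.
Op 4: insert c.com -> 10.0.0.4 (expiry=4+3=7). clock=4
Op 5: tick 1 -> clock=5.
Op 6: insert a.com -> 10.0.0.3 (expiry=5+1=6). clock=5
Op 7: tick 1 -> clock=6. purged={a.com}
Op 8: insert b.com -> 10.0.0.1 (expiry=6+7=13). clock=6
Op 9: insert c.com -> 10.0.0.4 (expiry=6+1=7). clock=6
Op 10: insert a.com -> 10.0.0.4 (expiry=6+3=9). clock=6
Op 11: insert d.com -> 10.0.0.4 (expiry=6+8=14). clock=6
Op 12: insert b.com -> 10.0.0.5 (expiry=6+3=9). clock=6
Final cache (unexpired): {a.com,b.com,c.com,d.com} -> size=4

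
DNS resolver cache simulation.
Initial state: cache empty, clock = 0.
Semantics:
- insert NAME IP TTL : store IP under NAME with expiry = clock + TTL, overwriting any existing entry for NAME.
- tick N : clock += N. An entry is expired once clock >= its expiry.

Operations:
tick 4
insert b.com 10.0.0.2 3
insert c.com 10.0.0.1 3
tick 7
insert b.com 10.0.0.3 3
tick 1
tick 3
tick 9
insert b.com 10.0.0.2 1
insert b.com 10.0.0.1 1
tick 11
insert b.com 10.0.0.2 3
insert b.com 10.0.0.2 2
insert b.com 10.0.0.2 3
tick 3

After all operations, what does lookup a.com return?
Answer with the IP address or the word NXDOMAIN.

Op 1: tick 4 -> clock=4.
Op 2: insert b.com -> 10.0.0.2 (expiry=4+3=7). clock=4
Op 3: insert c.com -> 10.0.0.1 (expiry=4+3=7). clock=4
Op 4: tick 7 -> clock=11. purged={b.com,c.com}
Op 5: insert b.com -> 10.0.0.3 (expiry=11+3=14). clock=11
Op 6: tick 1 -> clock=12.
Op 7: tick 3 -> clock=15. purged={b.com}
Op 8: tick 9 -> clock=24.
Op 9: insert b.com -> 10.0.0.2 (expiry=24+1=25). clock=24
Op 10: insert b.com -> 10.0.0.1 (expiry=24+1=25). clock=24
Op 11: tick 11 -> clock=35. purged={b.com}
Op 12: insert b.com -> 10.0.0.2 (expiry=35+3=38). clock=35
Op 13: insert b.com -> 10.0.0.2 (expiry=35+2=37). clock=35
Op 14: insert b.com -> 10.0.0.2 (expiry=35+3=38). clock=35
Op 15: tick 3 -> clock=38. purged={b.com}
lookup a.com: not in cache (expired or never inserted)

Answer: NXDOMAIN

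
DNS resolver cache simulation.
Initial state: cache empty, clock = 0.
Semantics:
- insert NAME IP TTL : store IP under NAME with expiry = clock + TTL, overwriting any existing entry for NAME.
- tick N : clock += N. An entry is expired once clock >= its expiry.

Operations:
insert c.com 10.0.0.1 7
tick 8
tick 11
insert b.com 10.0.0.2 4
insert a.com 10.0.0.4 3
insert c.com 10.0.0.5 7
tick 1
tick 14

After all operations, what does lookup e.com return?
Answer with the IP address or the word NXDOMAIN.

Answer: NXDOMAIN

Derivation:
Op 1: insert c.com -> 10.0.0.1 (expiry=0+7=7). clock=0
Op 2: tick 8 -> clock=8. purged={c.com}
Op 3: tick 11 -> clock=19.
Op 4: insert b.com -> 10.0.0.2 (expiry=19+4=23). clock=19
Op 5: insert a.com -> 10.0.0.4 (expiry=19+3=22). clock=19
Op 6: insert c.com -> 10.0.0.5 (expiry=19+7=26). clock=19
Op 7: tick 1 -> clock=20.
Op 8: tick 14 -> clock=34. purged={a.com,b.com,c.com}
lookup e.com: not in cache (expired or never inserted)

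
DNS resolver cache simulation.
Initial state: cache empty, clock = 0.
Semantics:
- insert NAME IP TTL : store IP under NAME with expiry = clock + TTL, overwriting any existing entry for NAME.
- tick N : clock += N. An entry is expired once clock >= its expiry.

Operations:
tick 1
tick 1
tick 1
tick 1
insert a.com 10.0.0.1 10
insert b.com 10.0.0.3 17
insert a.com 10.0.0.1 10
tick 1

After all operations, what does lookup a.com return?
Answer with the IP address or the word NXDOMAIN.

Op 1: tick 1 -> clock=1.
Op 2: tick 1 -> clock=2.
Op 3: tick 1 -> clock=3.
Op 4: tick 1 -> clock=4.
Op 5: insert a.com -> 10.0.0.1 (expiry=4+10=14). clock=4
Op 6: insert b.com -> 10.0.0.3 (expiry=4+17=21). clock=4
Op 7: insert a.com -> 10.0.0.1 (expiry=4+10=14). clock=4
Op 8: tick 1 -> clock=5.
lookup a.com: present, ip=10.0.0.1 expiry=14 > clock=5

Answer: 10.0.0.1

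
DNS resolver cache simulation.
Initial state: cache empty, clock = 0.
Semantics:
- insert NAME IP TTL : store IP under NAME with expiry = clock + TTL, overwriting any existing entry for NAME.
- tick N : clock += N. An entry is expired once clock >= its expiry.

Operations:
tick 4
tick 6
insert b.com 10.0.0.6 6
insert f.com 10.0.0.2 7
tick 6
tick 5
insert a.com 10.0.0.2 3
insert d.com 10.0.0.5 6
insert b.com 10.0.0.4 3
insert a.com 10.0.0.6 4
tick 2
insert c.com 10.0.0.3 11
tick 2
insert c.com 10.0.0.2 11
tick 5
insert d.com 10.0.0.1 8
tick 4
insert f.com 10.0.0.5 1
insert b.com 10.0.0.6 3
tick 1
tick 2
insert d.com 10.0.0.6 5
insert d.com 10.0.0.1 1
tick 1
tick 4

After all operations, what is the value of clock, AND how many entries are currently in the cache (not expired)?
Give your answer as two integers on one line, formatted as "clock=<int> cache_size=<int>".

Op 1: tick 4 -> clock=4.
Op 2: tick 6 -> clock=10.
Op 3: insert b.com -> 10.0.0.6 (expiry=10+6=16). clock=10
Op 4: insert f.com -> 10.0.0.2 (expiry=10+7=17). clock=10
Op 5: tick 6 -> clock=16. purged={b.com}
Op 6: tick 5 -> clock=21. purged={f.com}
Op 7: insert a.com -> 10.0.0.2 (expiry=21+3=24). clock=21
Op 8: insert d.com -> 10.0.0.5 (expiry=21+6=27). clock=21
Op 9: insert b.com -> 10.0.0.4 (expiry=21+3=24). clock=21
Op 10: insert a.com -> 10.0.0.6 (expiry=21+4=25). clock=21
Op 11: tick 2 -> clock=23.
Op 12: insert c.com -> 10.0.0.3 (expiry=23+11=34). clock=23
Op 13: tick 2 -> clock=25. purged={a.com,b.com}
Op 14: insert c.com -> 10.0.0.2 (expiry=25+11=36). clock=25
Op 15: tick 5 -> clock=30. purged={d.com}
Op 16: insert d.com -> 10.0.0.1 (expiry=30+8=38). clock=30
Op 17: tick 4 -> clock=34.
Op 18: insert f.com -> 10.0.0.5 (expiry=34+1=35). clock=34
Op 19: insert b.com -> 10.0.0.6 (expiry=34+3=37). clock=34
Op 20: tick 1 -> clock=35. purged={f.com}
Op 21: tick 2 -> clock=37. purged={b.com,c.com}
Op 22: insert d.com -> 10.0.0.6 (expiry=37+5=42). clock=37
Op 23: insert d.com -> 10.0.0.1 (expiry=37+1=38). clock=37
Op 24: tick 1 -> clock=38. purged={d.com}
Op 25: tick 4 -> clock=42.
Final clock = 42
Final cache (unexpired): {} -> size=0

Answer: clock=42 cache_size=0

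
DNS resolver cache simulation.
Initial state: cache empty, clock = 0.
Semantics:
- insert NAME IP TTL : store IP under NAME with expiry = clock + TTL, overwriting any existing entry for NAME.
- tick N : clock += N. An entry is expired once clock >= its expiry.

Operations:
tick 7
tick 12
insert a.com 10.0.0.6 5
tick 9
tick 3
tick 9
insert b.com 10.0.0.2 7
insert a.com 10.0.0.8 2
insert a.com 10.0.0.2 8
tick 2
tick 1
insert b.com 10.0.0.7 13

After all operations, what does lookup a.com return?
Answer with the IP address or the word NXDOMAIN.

Op 1: tick 7 -> clock=7.
Op 2: tick 12 -> clock=19.
Op 3: insert a.com -> 10.0.0.6 (expiry=19+5=24). clock=19
Op 4: tick 9 -> clock=28. purged={a.com}
Op 5: tick 3 -> clock=31.
Op 6: tick 9 -> clock=40.
Op 7: insert b.com -> 10.0.0.2 (expiry=40+7=47). clock=40
Op 8: insert a.com -> 10.0.0.8 (expiry=40+2=42). clock=40
Op 9: insert a.com -> 10.0.0.2 (expiry=40+8=48). clock=40
Op 10: tick 2 -> clock=42.
Op 11: tick 1 -> clock=43.
Op 12: insert b.com -> 10.0.0.7 (expiry=43+13=56). clock=43
lookup a.com: present, ip=10.0.0.2 expiry=48 > clock=43

Answer: 10.0.0.2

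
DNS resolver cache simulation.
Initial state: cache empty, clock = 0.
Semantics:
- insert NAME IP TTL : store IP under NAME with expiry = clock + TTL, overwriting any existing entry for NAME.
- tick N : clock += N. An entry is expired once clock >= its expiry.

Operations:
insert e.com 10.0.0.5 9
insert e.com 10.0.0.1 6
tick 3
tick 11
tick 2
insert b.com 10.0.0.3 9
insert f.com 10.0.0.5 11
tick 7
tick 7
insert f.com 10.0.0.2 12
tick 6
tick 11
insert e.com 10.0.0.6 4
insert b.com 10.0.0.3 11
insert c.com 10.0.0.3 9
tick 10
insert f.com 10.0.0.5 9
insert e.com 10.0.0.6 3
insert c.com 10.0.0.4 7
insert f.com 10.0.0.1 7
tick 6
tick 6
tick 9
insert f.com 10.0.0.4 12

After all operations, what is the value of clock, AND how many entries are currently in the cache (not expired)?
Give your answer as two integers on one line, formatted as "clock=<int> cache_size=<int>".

Op 1: insert e.com -> 10.0.0.5 (expiry=0+9=9). clock=0
Op 2: insert e.com -> 10.0.0.1 (expiry=0+6=6). clock=0
Op 3: tick 3 -> clock=3.
Op 4: tick 11 -> clock=14. purged={e.com}
Op 5: tick 2 -> clock=16.
Op 6: insert b.com -> 10.0.0.3 (expiry=16+9=25). clock=16
Op 7: insert f.com -> 10.0.0.5 (expiry=16+11=27). clock=16
Op 8: tick 7 -> clock=23.
Op 9: tick 7 -> clock=30. purged={b.com,f.com}
Op 10: insert f.com -> 10.0.0.2 (expiry=30+12=42). clock=30
Op 11: tick 6 -> clock=36.
Op 12: tick 11 -> clock=47. purged={f.com}
Op 13: insert e.com -> 10.0.0.6 (expiry=47+4=51). clock=47
Op 14: insert b.com -> 10.0.0.3 (expiry=47+11=58). clock=47
Op 15: insert c.com -> 10.0.0.3 (expiry=47+9=56). clock=47
Op 16: tick 10 -> clock=57. purged={c.com,e.com}
Op 17: insert f.com -> 10.0.0.5 (expiry=57+9=66). clock=57
Op 18: insert e.com -> 10.0.0.6 (expiry=57+3=60). clock=57
Op 19: insert c.com -> 10.0.0.4 (expiry=57+7=64). clock=57
Op 20: insert f.com -> 10.0.0.1 (expiry=57+7=64). clock=57
Op 21: tick 6 -> clock=63. purged={b.com,e.com}
Op 22: tick 6 -> clock=69. purged={c.com,f.com}
Op 23: tick 9 -> clock=78.
Op 24: insert f.com -> 10.0.0.4 (expiry=78+12=90). clock=78
Final clock = 78
Final cache (unexpired): {f.com} -> size=1

Answer: clock=78 cache_size=1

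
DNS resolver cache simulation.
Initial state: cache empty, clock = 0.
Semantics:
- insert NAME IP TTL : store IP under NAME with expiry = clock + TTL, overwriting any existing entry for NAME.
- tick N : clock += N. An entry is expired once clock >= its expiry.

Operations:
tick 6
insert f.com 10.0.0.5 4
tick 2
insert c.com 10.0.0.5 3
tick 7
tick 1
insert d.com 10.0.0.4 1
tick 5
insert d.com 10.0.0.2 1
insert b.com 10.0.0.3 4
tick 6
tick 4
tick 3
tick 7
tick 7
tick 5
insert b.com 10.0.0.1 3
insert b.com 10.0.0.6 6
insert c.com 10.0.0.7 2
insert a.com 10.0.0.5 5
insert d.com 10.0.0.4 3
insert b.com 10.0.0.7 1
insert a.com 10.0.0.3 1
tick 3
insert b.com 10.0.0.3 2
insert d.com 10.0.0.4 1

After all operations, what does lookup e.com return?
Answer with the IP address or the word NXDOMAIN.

Answer: NXDOMAIN

Derivation:
Op 1: tick 6 -> clock=6.
Op 2: insert f.com -> 10.0.0.5 (expiry=6+4=10). clock=6
Op 3: tick 2 -> clock=8.
Op 4: insert c.com -> 10.0.0.5 (expiry=8+3=11). clock=8
Op 5: tick 7 -> clock=15. purged={c.com,f.com}
Op 6: tick 1 -> clock=16.
Op 7: insert d.com -> 10.0.0.4 (expiry=16+1=17). clock=16
Op 8: tick 5 -> clock=21. purged={d.com}
Op 9: insert d.com -> 10.0.0.2 (expiry=21+1=22). clock=21
Op 10: insert b.com -> 10.0.0.3 (expiry=21+4=25). clock=21
Op 11: tick 6 -> clock=27. purged={b.com,d.com}
Op 12: tick 4 -> clock=31.
Op 13: tick 3 -> clock=34.
Op 14: tick 7 -> clock=41.
Op 15: tick 7 -> clock=48.
Op 16: tick 5 -> clock=53.
Op 17: insert b.com -> 10.0.0.1 (expiry=53+3=56). clock=53
Op 18: insert b.com -> 10.0.0.6 (expiry=53+6=59). clock=53
Op 19: insert c.com -> 10.0.0.7 (expiry=53+2=55). clock=53
Op 20: insert a.com -> 10.0.0.5 (expiry=53+5=58). clock=53
Op 21: insert d.com -> 10.0.0.4 (expiry=53+3=56). clock=53
Op 22: insert b.com -> 10.0.0.7 (expiry=53+1=54). clock=53
Op 23: insert a.com -> 10.0.0.3 (expiry=53+1=54). clock=53
Op 24: tick 3 -> clock=56. purged={a.com,b.com,c.com,d.com}
Op 25: insert b.com -> 10.0.0.3 (expiry=56+2=58). clock=56
Op 26: insert d.com -> 10.0.0.4 (expiry=56+1=57). clock=56
lookup e.com: not in cache (expired or never inserted)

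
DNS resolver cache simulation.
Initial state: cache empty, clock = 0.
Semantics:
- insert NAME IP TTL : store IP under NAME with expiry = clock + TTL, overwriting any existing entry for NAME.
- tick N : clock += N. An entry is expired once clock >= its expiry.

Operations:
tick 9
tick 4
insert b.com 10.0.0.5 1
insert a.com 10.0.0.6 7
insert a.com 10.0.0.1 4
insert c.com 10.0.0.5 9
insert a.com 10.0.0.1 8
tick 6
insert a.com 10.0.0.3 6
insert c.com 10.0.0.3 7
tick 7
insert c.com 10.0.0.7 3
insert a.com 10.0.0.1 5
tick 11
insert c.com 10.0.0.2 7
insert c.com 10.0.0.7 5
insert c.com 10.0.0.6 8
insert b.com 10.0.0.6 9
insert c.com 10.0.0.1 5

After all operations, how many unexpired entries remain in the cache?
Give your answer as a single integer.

Answer: 2

Derivation:
Op 1: tick 9 -> clock=9.
Op 2: tick 4 -> clock=13.
Op 3: insert b.com -> 10.0.0.5 (expiry=13+1=14). clock=13
Op 4: insert a.com -> 10.0.0.6 (expiry=13+7=20). clock=13
Op 5: insert a.com -> 10.0.0.1 (expiry=13+4=17). clock=13
Op 6: insert c.com -> 10.0.0.5 (expiry=13+9=22). clock=13
Op 7: insert a.com -> 10.0.0.1 (expiry=13+8=21). clock=13
Op 8: tick 6 -> clock=19. purged={b.com}
Op 9: insert a.com -> 10.0.0.3 (expiry=19+6=25). clock=19
Op 10: insert c.com -> 10.0.0.3 (expiry=19+7=26). clock=19
Op 11: tick 7 -> clock=26. purged={a.com,c.com}
Op 12: insert c.com -> 10.0.0.7 (expiry=26+3=29). clock=26
Op 13: insert a.com -> 10.0.0.1 (expiry=26+5=31). clock=26
Op 14: tick 11 -> clock=37. purged={a.com,c.com}
Op 15: insert c.com -> 10.0.0.2 (expiry=37+7=44). clock=37
Op 16: insert c.com -> 10.0.0.7 (expiry=37+5=42). clock=37
Op 17: insert c.com -> 10.0.0.6 (expiry=37+8=45). clock=37
Op 18: insert b.com -> 10.0.0.6 (expiry=37+9=46). clock=37
Op 19: insert c.com -> 10.0.0.1 (expiry=37+5=42). clock=37
Final cache (unexpired): {b.com,c.com} -> size=2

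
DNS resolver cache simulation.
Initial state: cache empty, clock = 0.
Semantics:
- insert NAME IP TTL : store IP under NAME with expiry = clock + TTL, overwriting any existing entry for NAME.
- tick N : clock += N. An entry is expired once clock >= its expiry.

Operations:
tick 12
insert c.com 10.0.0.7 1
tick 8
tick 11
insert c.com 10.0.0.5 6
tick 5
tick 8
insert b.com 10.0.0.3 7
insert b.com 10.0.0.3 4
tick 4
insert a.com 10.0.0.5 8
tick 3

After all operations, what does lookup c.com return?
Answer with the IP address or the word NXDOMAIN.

Op 1: tick 12 -> clock=12.
Op 2: insert c.com -> 10.0.0.7 (expiry=12+1=13). clock=12
Op 3: tick 8 -> clock=20. purged={c.com}
Op 4: tick 11 -> clock=31.
Op 5: insert c.com -> 10.0.0.5 (expiry=31+6=37). clock=31
Op 6: tick 5 -> clock=36.
Op 7: tick 8 -> clock=44. purged={c.com}
Op 8: insert b.com -> 10.0.0.3 (expiry=44+7=51). clock=44
Op 9: insert b.com -> 10.0.0.3 (expiry=44+4=48). clock=44
Op 10: tick 4 -> clock=48. purged={b.com}
Op 11: insert a.com -> 10.0.0.5 (expiry=48+8=56). clock=48
Op 12: tick 3 -> clock=51.
lookup c.com: not in cache (expired or never inserted)

Answer: NXDOMAIN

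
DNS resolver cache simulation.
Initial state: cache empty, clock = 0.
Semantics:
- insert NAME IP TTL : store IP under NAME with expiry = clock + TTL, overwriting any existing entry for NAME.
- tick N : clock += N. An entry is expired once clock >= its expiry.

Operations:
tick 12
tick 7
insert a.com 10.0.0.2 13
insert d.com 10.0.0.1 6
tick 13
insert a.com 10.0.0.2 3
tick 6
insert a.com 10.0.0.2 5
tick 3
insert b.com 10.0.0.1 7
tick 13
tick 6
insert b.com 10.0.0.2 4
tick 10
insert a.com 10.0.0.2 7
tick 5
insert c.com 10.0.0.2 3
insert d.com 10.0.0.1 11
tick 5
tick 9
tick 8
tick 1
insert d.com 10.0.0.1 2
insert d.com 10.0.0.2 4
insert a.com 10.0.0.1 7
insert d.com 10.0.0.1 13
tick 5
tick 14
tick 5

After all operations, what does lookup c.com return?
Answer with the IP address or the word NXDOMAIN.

Answer: NXDOMAIN

Derivation:
Op 1: tick 12 -> clock=12.
Op 2: tick 7 -> clock=19.
Op 3: insert a.com -> 10.0.0.2 (expiry=19+13=32). clock=19
Op 4: insert d.com -> 10.0.0.1 (expiry=19+6=25). clock=19
Op 5: tick 13 -> clock=32. purged={a.com,d.com}
Op 6: insert a.com -> 10.0.0.2 (expiry=32+3=35). clock=32
Op 7: tick 6 -> clock=38. purged={a.com}
Op 8: insert a.com -> 10.0.0.2 (expiry=38+5=43). clock=38
Op 9: tick 3 -> clock=41.
Op 10: insert b.com -> 10.0.0.1 (expiry=41+7=48). clock=41
Op 11: tick 13 -> clock=54. purged={a.com,b.com}
Op 12: tick 6 -> clock=60.
Op 13: insert b.com -> 10.0.0.2 (expiry=60+4=64). clock=60
Op 14: tick 10 -> clock=70. purged={b.com}
Op 15: insert a.com -> 10.0.0.2 (expiry=70+7=77). clock=70
Op 16: tick 5 -> clock=75.
Op 17: insert c.com -> 10.0.0.2 (expiry=75+3=78). clock=75
Op 18: insert d.com -> 10.0.0.1 (expiry=75+11=86). clock=75
Op 19: tick 5 -> clock=80. purged={a.com,c.com}
Op 20: tick 9 -> clock=89. purged={d.com}
Op 21: tick 8 -> clock=97.
Op 22: tick 1 -> clock=98.
Op 23: insert d.com -> 10.0.0.1 (expiry=98+2=100). clock=98
Op 24: insert d.com -> 10.0.0.2 (expiry=98+4=102). clock=98
Op 25: insert a.com -> 10.0.0.1 (expiry=98+7=105). clock=98
Op 26: insert d.com -> 10.0.0.1 (expiry=98+13=111). clock=98
Op 27: tick 5 -> clock=103.
Op 28: tick 14 -> clock=117. purged={a.com,d.com}
Op 29: tick 5 -> clock=122.
lookup c.com: not in cache (expired or never inserted)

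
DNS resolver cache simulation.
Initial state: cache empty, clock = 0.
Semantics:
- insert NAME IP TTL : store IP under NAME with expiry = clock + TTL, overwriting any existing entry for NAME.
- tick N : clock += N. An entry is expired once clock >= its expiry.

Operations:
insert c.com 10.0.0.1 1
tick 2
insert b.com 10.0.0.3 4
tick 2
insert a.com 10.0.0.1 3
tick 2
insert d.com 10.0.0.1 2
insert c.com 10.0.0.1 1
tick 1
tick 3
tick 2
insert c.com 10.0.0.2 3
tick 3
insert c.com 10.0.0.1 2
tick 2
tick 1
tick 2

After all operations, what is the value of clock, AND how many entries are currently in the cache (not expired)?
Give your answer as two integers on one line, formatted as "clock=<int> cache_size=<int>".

Answer: clock=20 cache_size=0

Derivation:
Op 1: insert c.com -> 10.0.0.1 (expiry=0+1=1). clock=0
Op 2: tick 2 -> clock=2. purged={c.com}
Op 3: insert b.com -> 10.0.0.3 (expiry=2+4=6). clock=2
Op 4: tick 2 -> clock=4.
Op 5: insert a.com -> 10.0.0.1 (expiry=4+3=7). clock=4
Op 6: tick 2 -> clock=6. purged={b.com}
Op 7: insert d.com -> 10.0.0.1 (expiry=6+2=8). clock=6
Op 8: insert c.com -> 10.0.0.1 (expiry=6+1=7). clock=6
Op 9: tick 1 -> clock=7. purged={a.com,c.com}
Op 10: tick 3 -> clock=10. purged={d.com}
Op 11: tick 2 -> clock=12.
Op 12: insert c.com -> 10.0.0.2 (expiry=12+3=15). clock=12
Op 13: tick 3 -> clock=15. purged={c.com}
Op 14: insert c.com -> 10.0.0.1 (expiry=15+2=17). clock=15
Op 15: tick 2 -> clock=17. purged={c.com}
Op 16: tick 1 -> clock=18.
Op 17: tick 2 -> clock=20.
Final clock = 20
Final cache (unexpired): {} -> size=0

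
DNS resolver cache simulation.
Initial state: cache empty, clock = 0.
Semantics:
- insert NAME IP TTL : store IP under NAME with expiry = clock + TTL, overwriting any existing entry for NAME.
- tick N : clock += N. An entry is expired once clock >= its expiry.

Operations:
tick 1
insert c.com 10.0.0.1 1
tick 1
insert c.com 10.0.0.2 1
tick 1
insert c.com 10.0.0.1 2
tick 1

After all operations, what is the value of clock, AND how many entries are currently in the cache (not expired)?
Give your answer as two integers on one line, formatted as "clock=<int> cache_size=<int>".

Op 1: tick 1 -> clock=1.
Op 2: insert c.com -> 10.0.0.1 (expiry=1+1=2). clock=1
Op 3: tick 1 -> clock=2. purged={c.com}
Op 4: insert c.com -> 10.0.0.2 (expiry=2+1=3). clock=2
Op 5: tick 1 -> clock=3. purged={c.com}
Op 6: insert c.com -> 10.0.0.1 (expiry=3+2=5). clock=3
Op 7: tick 1 -> clock=4.
Final clock = 4
Final cache (unexpired): {c.com} -> size=1

Answer: clock=4 cache_size=1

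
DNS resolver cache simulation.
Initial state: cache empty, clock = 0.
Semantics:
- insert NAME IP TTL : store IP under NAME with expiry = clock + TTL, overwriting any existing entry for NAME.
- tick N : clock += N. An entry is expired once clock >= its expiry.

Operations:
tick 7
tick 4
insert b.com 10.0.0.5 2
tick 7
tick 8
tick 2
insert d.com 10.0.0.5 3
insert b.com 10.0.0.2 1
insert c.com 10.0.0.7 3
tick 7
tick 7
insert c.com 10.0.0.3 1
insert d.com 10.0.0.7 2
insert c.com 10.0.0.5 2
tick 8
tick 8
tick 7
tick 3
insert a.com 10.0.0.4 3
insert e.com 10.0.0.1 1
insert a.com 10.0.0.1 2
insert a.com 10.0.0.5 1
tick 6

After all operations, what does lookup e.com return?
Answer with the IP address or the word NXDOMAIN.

Op 1: tick 7 -> clock=7.
Op 2: tick 4 -> clock=11.
Op 3: insert b.com -> 10.0.0.5 (expiry=11+2=13). clock=11
Op 4: tick 7 -> clock=18. purged={b.com}
Op 5: tick 8 -> clock=26.
Op 6: tick 2 -> clock=28.
Op 7: insert d.com -> 10.0.0.5 (expiry=28+3=31). clock=28
Op 8: insert b.com -> 10.0.0.2 (expiry=28+1=29). clock=28
Op 9: insert c.com -> 10.0.0.7 (expiry=28+3=31). clock=28
Op 10: tick 7 -> clock=35. purged={b.com,c.com,d.com}
Op 11: tick 7 -> clock=42.
Op 12: insert c.com -> 10.0.0.3 (expiry=42+1=43). clock=42
Op 13: insert d.com -> 10.0.0.7 (expiry=42+2=44). clock=42
Op 14: insert c.com -> 10.0.0.5 (expiry=42+2=44). clock=42
Op 15: tick 8 -> clock=50. purged={c.com,d.com}
Op 16: tick 8 -> clock=58.
Op 17: tick 7 -> clock=65.
Op 18: tick 3 -> clock=68.
Op 19: insert a.com -> 10.0.0.4 (expiry=68+3=71). clock=68
Op 20: insert e.com -> 10.0.0.1 (expiry=68+1=69). clock=68
Op 21: insert a.com -> 10.0.0.1 (expiry=68+2=70). clock=68
Op 22: insert a.com -> 10.0.0.5 (expiry=68+1=69). clock=68
Op 23: tick 6 -> clock=74. purged={a.com,e.com}
lookup e.com: not in cache (expired or never inserted)

Answer: NXDOMAIN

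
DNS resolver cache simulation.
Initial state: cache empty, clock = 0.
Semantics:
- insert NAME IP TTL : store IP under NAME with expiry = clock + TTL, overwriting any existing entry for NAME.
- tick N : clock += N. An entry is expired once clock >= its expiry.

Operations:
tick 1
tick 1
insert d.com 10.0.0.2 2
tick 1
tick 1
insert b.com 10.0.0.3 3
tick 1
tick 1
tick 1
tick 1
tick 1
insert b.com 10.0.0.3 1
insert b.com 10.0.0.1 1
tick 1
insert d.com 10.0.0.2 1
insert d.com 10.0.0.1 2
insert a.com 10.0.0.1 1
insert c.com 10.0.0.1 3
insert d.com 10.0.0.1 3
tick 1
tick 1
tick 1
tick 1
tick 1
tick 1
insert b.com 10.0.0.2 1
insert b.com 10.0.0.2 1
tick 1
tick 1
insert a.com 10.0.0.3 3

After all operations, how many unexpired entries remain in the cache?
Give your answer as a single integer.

Answer: 1

Derivation:
Op 1: tick 1 -> clock=1.
Op 2: tick 1 -> clock=2.
Op 3: insert d.com -> 10.0.0.2 (expiry=2+2=4). clock=2
Op 4: tick 1 -> clock=3.
Op 5: tick 1 -> clock=4. purged={d.com}
Op 6: insert b.com -> 10.0.0.3 (expiry=4+3=7). clock=4
Op 7: tick 1 -> clock=5.
Op 8: tick 1 -> clock=6.
Op 9: tick 1 -> clock=7. purged={b.com}
Op 10: tick 1 -> clock=8.
Op 11: tick 1 -> clock=9.
Op 12: insert b.com -> 10.0.0.3 (expiry=9+1=10). clock=9
Op 13: insert b.com -> 10.0.0.1 (expiry=9+1=10). clock=9
Op 14: tick 1 -> clock=10. purged={b.com}
Op 15: insert d.com -> 10.0.0.2 (expiry=10+1=11). clock=10
Op 16: insert d.com -> 10.0.0.1 (expiry=10+2=12). clock=10
Op 17: insert a.com -> 10.0.0.1 (expiry=10+1=11). clock=10
Op 18: insert c.com -> 10.0.0.1 (expiry=10+3=13). clock=10
Op 19: insert d.com -> 10.0.0.1 (expiry=10+3=13). clock=10
Op 20: tick 1 -> clock=11. purged={a.com}
Op 21: tick 1 -> clock=12.
Op 22: tick 1 -> clock=13. purged={c.com,d.com}
Op 23: tick 1 -> clock=14.
Op 24: tick 1 -> clock=15.
Op 25: tick 1 -> clock=16.
Op 26: insert b.com -> 10.0.0.2 (expiry=16+1=17). clock=16
Op 27: insert b.com -> 10.0.0.2 (expiry=16+1=17). clock=16
Op 28: tick 1 -> clock=17. purged={b.com}
Op 29: tick 1 -> clock=18.
Op 30: insert a.com -> 10.0.0.3 (expiry=18+3=21). clock=18
Final cache (unexpired): {a.com} -> size=1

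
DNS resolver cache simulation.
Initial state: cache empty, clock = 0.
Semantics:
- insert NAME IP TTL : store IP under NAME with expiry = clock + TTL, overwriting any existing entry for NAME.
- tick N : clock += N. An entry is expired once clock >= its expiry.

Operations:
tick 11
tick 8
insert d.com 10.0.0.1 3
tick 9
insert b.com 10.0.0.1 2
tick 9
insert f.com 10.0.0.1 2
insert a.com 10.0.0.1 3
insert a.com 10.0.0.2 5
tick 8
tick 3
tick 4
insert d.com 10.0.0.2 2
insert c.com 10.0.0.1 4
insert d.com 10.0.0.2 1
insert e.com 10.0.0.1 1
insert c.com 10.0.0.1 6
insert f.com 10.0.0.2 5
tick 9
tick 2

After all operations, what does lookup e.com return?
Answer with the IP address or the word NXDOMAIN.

Answer: NXDOMAIN

Derivation:
Op 1: tick 11 -> clock=11.
Op 2: tick 8 -> clock=19.
Op 3: insert d.com -> 10.0.0.1 (expiry=19+3=22). clock=19
Op 4: tick 9 -> clock=28. purged={d.com}
Op 5: insert b.com -> 10.0.0.1 (expiry=28+2=30). clock=28
Op 6: tick 9 -> clock=37. purged={b.com}
Op 7: insert f.com -> 10.0.0.1 (expiry=37+2=39). clock=37
Op 8: insert a.com -> 10.0.0.1 (expiry=37+3=40). clock=37
Op 9: insert a.com -> 10.0.0.2 (expiry=37+5=42). clock=37
Op 10: tick 8 -> clock=45. purged={a.com,f.com}
Op 11: tick 3 -> clock=48.
Op 12: tick 4 -> clock=52.
Op 13: insert d.com -> 10.0.0.2 (expiry=52+2=54). clock=52
Op 14: insert c.com -> 10.0.0.1 (expiry=52+4=56). clock=52
Op 15: insert d.com -> 10.0.0.2 (expiry=52+1=53). clock=52
Op 16: insert e.com -> 10.0.0.1 (expiry=52+1=53). clock=52
Op 17: insert c.com -> 10.0.0.1 (expiry=52+6=58). clock=52
Op 18: insert f.com -> 10.0.0.2 (expiry=52+5=57). clock=52
Op 19: tick 9 -> clock=61. purged={c.com,d.com,e.com,f.com}
Op 20: tick 2 -> clock=63.
lookup e.com: not in cache (expired or never inserted)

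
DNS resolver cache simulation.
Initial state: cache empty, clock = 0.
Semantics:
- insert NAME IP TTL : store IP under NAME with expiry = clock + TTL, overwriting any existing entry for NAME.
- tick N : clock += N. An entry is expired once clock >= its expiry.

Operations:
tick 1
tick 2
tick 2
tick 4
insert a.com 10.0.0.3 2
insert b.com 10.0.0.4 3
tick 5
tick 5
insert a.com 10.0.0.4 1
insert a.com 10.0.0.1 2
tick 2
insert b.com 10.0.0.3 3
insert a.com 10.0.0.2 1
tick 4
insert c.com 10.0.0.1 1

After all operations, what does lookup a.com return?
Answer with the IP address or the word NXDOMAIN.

Answer: NXDOMAIN

Derivation:
Op 1: tick 1 -> clock=1.
Op 2: tick 2 -> clock=3.
Op 3: tick 2 -> clock=5.
Op 4: tick 4 -> clock=9.
Op 5: insert a.com -> 10.0.0.3 (expiry=9+2=11). clock=9
Op 6: insert b.com -> 10.0.0.4 (expiry=9+3=12). clock=9
Op 7: tick 5 -> clock=14. purged={a.com,b.com}
Op 8: tick 5 -> clock=19.
Op 9: insert a.com -> 10.0.0.4 (expiry=19+1=20). clock=19
Op 10: insert a.com -> 10.0.0.1 (expiry=19+2=21). clock=19
Op 11: tick 2 -> clock=21. purged={a.com}
Op 12: insert b.com -> 10.0.0.3 (expiry=21+3=24). clock=21
Op 13: insert a.com -> 10.0.0.2 (expiry=21+1=22). clock=21
Op 14: tick 4 -> clock=25. purged={a.com,b.com}
Op 15: insert c.com -> 10.0.0.1 (expiry=25+1=26). clock=25
lookup a.com: not in cache (expired or never inserted)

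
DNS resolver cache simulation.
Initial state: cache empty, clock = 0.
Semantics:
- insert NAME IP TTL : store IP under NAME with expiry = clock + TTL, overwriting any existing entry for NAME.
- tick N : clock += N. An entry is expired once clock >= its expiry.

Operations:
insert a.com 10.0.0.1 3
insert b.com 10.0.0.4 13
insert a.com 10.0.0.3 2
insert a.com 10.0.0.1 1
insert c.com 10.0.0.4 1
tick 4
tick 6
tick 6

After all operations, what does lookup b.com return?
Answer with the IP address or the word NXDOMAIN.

Answer: NXDOMAIN

Derivation:
Op 1: insert a.com -> 10.0.0.1 (expiry=0+3=3). clock=0
Op 2: insert b.com -> 10.0.0.4 (expiry=0+13=13). clock=0
Op 3: insert a.com -> 10.0.0.3 (expiry=0+2=2). clock=0
Op 4: insert a.com -> 10.0.0.1 (expiry=0+1=1). clock=0
Op 5: insert c.com -> 10.0.0.4 (expiry=0+1=1). clock=0
Op 6: tick 4 -> clock=4. purged={a.com,c.com}
Op 7: tick 6 -> clock=10.
Op 8: tick 6 -> clock=16. purged={b.com}
lookup b.com: not in cache (expired or never inserted)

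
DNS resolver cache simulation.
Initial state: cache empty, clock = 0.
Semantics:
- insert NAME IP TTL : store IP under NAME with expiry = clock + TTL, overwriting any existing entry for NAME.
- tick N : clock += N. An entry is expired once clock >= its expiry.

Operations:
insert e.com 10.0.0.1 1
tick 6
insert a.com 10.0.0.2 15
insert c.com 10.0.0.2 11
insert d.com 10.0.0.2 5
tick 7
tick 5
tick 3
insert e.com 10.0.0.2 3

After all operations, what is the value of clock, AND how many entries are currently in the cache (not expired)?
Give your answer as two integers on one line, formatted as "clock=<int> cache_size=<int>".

Op 1: insert e.com -> 10.0.0.1 (expiry=0+1=1). clock=0
Op 2: tick 6 -> clock=6. purged={e.com}
Op 3: insert a.com -> 10.0.0.2 (expiry=6+15=21). clock=6
Op 4: insert c.com -> 10.0.0.2 (expiry=6+11=17). clock=6
Op 5: insert d.com -> 10.0.0.2 (expiry=6+5=11). clock=6
Op 6: tick 7 -> clock=13. purged={d.com}
Op 7: tick 5 -> clock=18. purged={c.com}
Op 8: tick 3 -> clock=21. purged={a.com}
Op 9: insert e.com -> 10.0.0.2 (expiry=21+3=24). clock=21
Final clock = 21
Final cache (unexpired): {e.com} -> size=1

Answer: clock=21 cache_size=1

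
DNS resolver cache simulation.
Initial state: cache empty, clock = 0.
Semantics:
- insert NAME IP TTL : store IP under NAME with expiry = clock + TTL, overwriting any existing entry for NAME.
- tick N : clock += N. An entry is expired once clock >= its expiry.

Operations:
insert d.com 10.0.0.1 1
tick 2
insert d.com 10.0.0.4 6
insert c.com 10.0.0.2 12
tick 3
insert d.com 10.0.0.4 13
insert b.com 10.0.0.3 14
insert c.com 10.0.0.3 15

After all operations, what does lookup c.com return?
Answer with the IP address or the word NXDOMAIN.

Answer: 10.0.0.3

Derivation:
Op 1: insert d.com -> 10.0.0.1 (expiry=0+1=1). clock=0
Op 2: tick 2 -> clock=2. purged={d.com}
Op 3: insert d.com -> 10.0.0.4 (expiry=2+6=8). clock=2
Op 4: insert c.com -> 10.0.0.2 (expiry=2+12=14). clock=2
Op 5: tick 3 -> clock=5.
Op 6: insert d.com -> 10.0.0.4 (expiry=5+13=18). clock=5
Op 7: insert b.com -> 10.0.0.3 (expiry=5+14=19). clock=5
Op 8: insert c.com -> 10.0.0.3 (expiry=5+15=20). clock=5
lookup c.com: present, ip=10.0.0.3 expiry=20 > clock=5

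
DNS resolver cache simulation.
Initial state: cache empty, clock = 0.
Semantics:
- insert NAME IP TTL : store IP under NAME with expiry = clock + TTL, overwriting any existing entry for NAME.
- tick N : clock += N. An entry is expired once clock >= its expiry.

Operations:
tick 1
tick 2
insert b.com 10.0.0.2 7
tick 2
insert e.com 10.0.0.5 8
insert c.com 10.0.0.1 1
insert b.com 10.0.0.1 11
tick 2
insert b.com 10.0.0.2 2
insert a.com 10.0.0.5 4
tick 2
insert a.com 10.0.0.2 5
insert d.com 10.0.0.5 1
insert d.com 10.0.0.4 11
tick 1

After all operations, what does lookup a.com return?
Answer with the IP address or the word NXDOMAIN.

Op 1: tick 1 -> clock=1.
Op 2: tick 2 -> clock=3.
Op 3: insert b.com -> 10.0.0.2 (expiry=3+7=10). clock=3
Op 4: tick 2 -> clock=5.
Op 5: insert e.com -> 10.0.0.5 (expiry=5+8=13). clock=5
Op 6: insert c.com -> 10.0.0.1 (expiry=5+1=6). clock=5
Op 7: insert b.com -> 10.0.0.1 (expiry=5+11=16). clock=5
Op 8: tick 2 -> clock=7. purged={c.com}
Op 9: insert b.com -> 10.0.0.2 (expiry=7+2=9). clock=7
Op 10: insert a.com -> 10.0.0.5 (expiry=7+4=11). clock=7
Op 11: tick 2 -> clock=9. purged={b.com}
Op 12: insert a.com -> 10.0.0.2 (expiry=9+5=14). clock=9
Op 13: insert d.com -> 10.0.0.5 (expiry=9+1=10). clock=9
Op 14: insert d.com -> 10.0.0.4 (expiry=9+11=20). clock=9
Op 15: tick 1 -> clock=10.
lookup a.com: present, ip=10.0.0.2 expiry=14 > clock=10

Answer: 10.0.0.2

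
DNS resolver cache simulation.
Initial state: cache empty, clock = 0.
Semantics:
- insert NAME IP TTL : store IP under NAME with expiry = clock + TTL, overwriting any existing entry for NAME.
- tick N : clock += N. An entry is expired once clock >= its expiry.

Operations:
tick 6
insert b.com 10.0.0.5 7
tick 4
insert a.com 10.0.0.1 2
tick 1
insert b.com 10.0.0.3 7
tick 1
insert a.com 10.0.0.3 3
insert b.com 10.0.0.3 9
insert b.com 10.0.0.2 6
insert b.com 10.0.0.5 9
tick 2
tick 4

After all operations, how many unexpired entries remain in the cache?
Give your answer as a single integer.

Answer: 1

Derivation:
Op 1: tick 6 -> clock=6.
Op 2: insert b.com -> 10.0.0.5 (expiry=6+7=13). clock=6
Op 3: tick 4 -> clock=10.
Op 4: insert a.com -> 10.0.0.1 (expiry=10+2=12). clock=10
Op 5: tick 1 -> clock=11.
Op 6: insert b.com -> 10.0.0.3 (expiry=11+7=18). clock=11
Op 7: tick 1 -> clock=12. purged={a.com}
Op 8: insert a.com -> 10.0.0.3 (expiry=12+3=15). clock=12
Op 9: insert b.com -> 10.0.0.3 (expiry=12+9=21). clock=12
Op 10: insert b.com -> 10.0.0.2 (expiry=12+6=18). clock=12
Op 11: insert b.com -> 10.0.0.5 (expiry=12+9=21). clock=12
Op 12: tick 2 -> clock=14.
Op 13: tick 4 -> clock=18. purged={a.com}
Final cache (unexpired): {b.com} -> size=1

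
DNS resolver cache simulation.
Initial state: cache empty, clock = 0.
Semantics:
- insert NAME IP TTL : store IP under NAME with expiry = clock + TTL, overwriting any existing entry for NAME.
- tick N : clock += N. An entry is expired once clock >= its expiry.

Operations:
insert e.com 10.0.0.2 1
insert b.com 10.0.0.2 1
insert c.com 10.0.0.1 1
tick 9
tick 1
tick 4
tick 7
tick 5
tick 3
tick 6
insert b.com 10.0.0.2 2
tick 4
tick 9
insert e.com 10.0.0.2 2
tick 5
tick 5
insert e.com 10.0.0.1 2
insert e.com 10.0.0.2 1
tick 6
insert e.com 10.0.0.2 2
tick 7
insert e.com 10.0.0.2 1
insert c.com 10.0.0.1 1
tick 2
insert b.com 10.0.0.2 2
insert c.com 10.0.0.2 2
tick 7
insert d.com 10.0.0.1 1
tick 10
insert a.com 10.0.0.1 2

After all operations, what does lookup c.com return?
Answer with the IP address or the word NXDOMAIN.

Answer: NXDOMAIN

Derivation:
Op 1: insert e.com -> 10.0.0.2 (expiry=0+1=1). clock=0
Op 2: insert b.com -> 10.0.0.2 (expiry=0+1=1). clock=0
Op 3: insert c.com -> 10.0.0.1 (expiry=0+1=1). clock=0
Op 4: tick 9 -> clock=9. purged={b.com,c.com,e.com}
Op 5: tick 1 -> clock=10.
Op 6: tick 4 -> clock=14.
Op 7: tick 7 -> clock=21.
Op 8: tick 5 -> clock=26.
Op 9: tick 3 -> clock=29.
Op 10: tick 6 -> clock=35.
Op 11: insert b.com -> 10.0.0.2 (expiry=35+2=37). clock=35
Op 12: tick 4 -> clock=39. purged={b.com}
Op 13: tick 9 -> clock=48.
Op 14: insert e.com -> 10.0.0.2 (expiry=48+2=50). clock=48
Op 15: tick 5 -> clock=53. purged={e.com}
Op 16: tick 5 -> clock=58.
Op 17: insert e.com -> 10.0.0.1 (expiry=58+2=60). clock=58
Op 18: insert e.com -> 10.0.0.2 (expiry=58+1=59). clock=58
Op 19: tick 6 -> clock=64. purged={e.com}
Op 20: insert e.com -> 10.0.0.2 (expiry=64+2=66). clock=64
Op 21: tick 7 -> clock=71. purged={e.com}
Op 22: insert e.com -> 10.0.0.2 (expiry=71+1=72). clock=71
Op 23: insert c.com -> 10.0.0.1 (expiry=71+1=72). clock=71
Op 24: tick 2 -> clock=73. purged={c.com,e.com}
Op 25: insert b.com -> 10.0.0.2 (expiry=73+2=75). clock=73
Op 26: insert c.com -> 10.0.0.2 (expiry=73+2=75). clock=73
Op 27: tick 7 -> clock=80. purged={b.com,c.com}
Op 28: insert d.com -> 10.0.0.1 (expiry=80+1=81). clock=80
Op 29: tick 10 -> clock=90. purged={d.com}
Op 30: insert a.com -> 10.0.0.1 (expiry=90+2=92). clock=90
lookup c.com: not in cache (expired or never inserted)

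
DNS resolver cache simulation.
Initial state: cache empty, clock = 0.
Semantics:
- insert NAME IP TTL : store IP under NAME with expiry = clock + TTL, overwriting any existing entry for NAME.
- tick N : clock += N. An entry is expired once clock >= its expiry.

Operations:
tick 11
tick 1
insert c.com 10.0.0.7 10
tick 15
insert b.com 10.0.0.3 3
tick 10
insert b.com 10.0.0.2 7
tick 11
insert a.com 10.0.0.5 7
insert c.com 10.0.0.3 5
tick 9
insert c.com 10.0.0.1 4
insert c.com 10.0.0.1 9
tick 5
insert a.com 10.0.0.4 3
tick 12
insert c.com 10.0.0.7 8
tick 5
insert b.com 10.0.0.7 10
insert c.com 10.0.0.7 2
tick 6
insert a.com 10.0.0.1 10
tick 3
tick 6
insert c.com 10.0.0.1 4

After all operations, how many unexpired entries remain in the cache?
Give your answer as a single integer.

Op 1: tick 11 -> clock=11.
Op 2: tick 1 -> clock=12.
Op 3: insert c.com -> 10.0.0.7 (expiry=12+10=22). clock=12
Op 4: tick 15 -> clock=27. purged={c.com}
Op 5: insert b.com -> 10.0.0.3 (expiry=27+3=30). clock=27
Op 6: tick 10 -> clock=37. purged={b.com}
Op 7: insert b.com -> 10.0.0.2 (expiry=37+7=44). clock=37
Op 8: tick 11 -> clock=48. purged={b.com}
Op 9: insert a.com -> 10.0.0.5 (expiry=48+7=55). clock=48
Op 10: insert c.com -> 10.0.0.3 (expiry=48+5=53). clock=48
Op 11: tick 9 -> clock=57. purged={a.com,c.com}
Op 12: insert c.com -> 10.0.0.1 (expiry=57+4=61). clock=57
Op 13: insert c.com -> 10.0.0.1 (expiry=57+9=66). clock=57
Op 14: tick 5 -> clock=62.
Op 15: insert a.com -> 10.0.0.4 (expiry=62+3=65). clock=62
Op 16: tick 12 -> clock=74. purged={a.com,c.com}
Op 17: insert c.com -> 10.0.0.7 (expiry=74+8=82). clock=74
Op 18: tick 5 -> clock=79.
Op 19: insert b.com -> 10.0.0.7 (expiry=79+10=89). clock=79
Op 20: insert c.com -> 10.0.0.7 (expiry=79+2=81). clock=79
Op 21: tick 6 -> clock=85. purged={c.com}
Op 22: insert a.com -> 10.0.0.1 (expiry=85+10=95). clock=85
Op 23: tick 3 -> clock=88.
Op 24: tick 6 -> clock=94. purged={b.com}
Op 25: insert c.com -> 10.0.0.1 (expiry=94+4=98). clock=94
Final cache (unexpired): {a.com,c.com} -> size=2

Answer: 2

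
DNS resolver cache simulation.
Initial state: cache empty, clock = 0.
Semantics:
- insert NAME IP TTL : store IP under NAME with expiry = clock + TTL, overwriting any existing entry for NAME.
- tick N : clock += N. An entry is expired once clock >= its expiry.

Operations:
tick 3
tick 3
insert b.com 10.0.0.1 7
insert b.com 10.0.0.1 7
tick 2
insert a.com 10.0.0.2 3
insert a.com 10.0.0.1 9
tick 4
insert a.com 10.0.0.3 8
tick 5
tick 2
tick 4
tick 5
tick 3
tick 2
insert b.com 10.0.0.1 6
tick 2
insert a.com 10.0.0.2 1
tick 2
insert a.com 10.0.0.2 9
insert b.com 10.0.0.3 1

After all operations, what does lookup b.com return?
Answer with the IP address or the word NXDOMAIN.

Op 1: tick 3 -> clock=3.
Op 2: tick 3 -> clock=6.
Op 3: insert b.com -> 10.0.0.1 (expiry=6+7=13). clock=6
Op 4: insert b.com -> 10.0.0.1 (expiry=6+7=13). clock=6
Op 5: tick 2 -> clock=8.
Op 6: insert a.com -> 10.0.0.2 (expiry=8+3=11). clock=8
Op 7: insert a.com -> 10.0.0.1 (expiry=8+9=17). clock=8
Op 8: tick 4 -> clock=12.
Op 9: insert a.com -> 10.0.0.3 (expiry=12+8=20). clock=12
Op 10: tick 5 -> clock=17. purged={b.com}
Op 11: tick 2 -> clock=19.
Op 12: tick 4 -> clock=23. purged={a.com}
Op 13: tick 5 -> clock=28.
Op 14: tick 3 -> clock=31.
Op 15: tick 2 -> clock=33.
Op 16: insert b.com -> 10.0.0.1 (expiry=33+6=39). clock=33
Op 17: tick 2 -> clock=35.
Op 18: insert a.com -> 10.0.0.2 (expiry=35+1=36). clock=35
Op 19: tick 2 -> clock=37. purged={a.com}
Op 20: insert a.com -> 10.0.0.2 (expiry=37+9=46). clock=37
Op 21: insert b.com -> 10.0.0.3 (expiry=37+1=38). clock=37
lookup b.com: present, ip=10.0.0.3 expiry=38 > clock=37

Answer: 10.0.0.3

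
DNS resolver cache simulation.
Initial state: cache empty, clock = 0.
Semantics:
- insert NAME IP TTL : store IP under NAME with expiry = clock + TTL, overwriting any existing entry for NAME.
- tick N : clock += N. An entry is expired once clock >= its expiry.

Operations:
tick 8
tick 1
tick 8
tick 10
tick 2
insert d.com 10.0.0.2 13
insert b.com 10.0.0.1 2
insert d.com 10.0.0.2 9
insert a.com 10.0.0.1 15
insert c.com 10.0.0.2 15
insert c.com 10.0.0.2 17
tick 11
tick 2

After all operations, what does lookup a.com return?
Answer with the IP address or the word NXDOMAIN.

Answer: 10.0.0.1

Derivation:
Op 1: tick 8 -> clock=8.
Op 2: tick 1 -> clock=9.
Op 3: tick 8 -> clock=17.
Op 4: tick 10 -> clock=27.
Op 5: tick 2 -> clock=29.
Op 6: insert d.com -> 10.0.0.2 (expiry=29+13=42). clock=29
Op 7: insert b.com -> 10.0.0.1 (expiry=29+2=31). clock=29
Op 8: insert d.com -> 10.0.0.2 (expiry=29+9=38). clock=29
Op 9: insert a.com -> 10.0.0.1 (expiry=29+15=44). clock=29
Op 10: insert c.com -> 10.0.0.2 (expiry=29+15=44). clock=29
Op 11: insert c.com -> 10.0.0.2 (expiry=29+17=46). clock=29
Op 12: tick 11 -> clock=40. purged={b.com,d.com}
Op 13: tick 2 -> clock=42.
lookup a.com: present, ip=10.0.0.1 expiry=44 > clock=42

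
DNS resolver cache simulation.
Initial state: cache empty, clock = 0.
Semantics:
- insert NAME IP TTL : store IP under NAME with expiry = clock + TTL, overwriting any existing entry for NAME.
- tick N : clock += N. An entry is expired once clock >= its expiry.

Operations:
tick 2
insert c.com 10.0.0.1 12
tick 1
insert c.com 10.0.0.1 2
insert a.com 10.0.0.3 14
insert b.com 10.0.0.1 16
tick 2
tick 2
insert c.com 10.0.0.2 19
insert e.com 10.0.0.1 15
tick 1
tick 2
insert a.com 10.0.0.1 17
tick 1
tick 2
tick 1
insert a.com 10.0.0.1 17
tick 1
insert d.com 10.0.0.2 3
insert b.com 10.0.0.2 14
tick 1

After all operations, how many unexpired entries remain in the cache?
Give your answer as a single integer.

Op 1: tick 2 -> clock=2.
Op 2: insert c.com -> 10.0.0.1 (expiry=2+12=14). clock=2
Op 3: tick 1 -> clock=3.
Op 4: insert c.com -> 10.0.0.1 (expiry=3+2=5). clock=3
Op 5: insert a.com -> 10.0.0.3 (expiry=3+14=17). clock=3
Op 6: insert b.com -> 10.0.0.1 (expiry=3+16=19). clock=3
Op 7: tick 2 -> clock=5. purged={c.com}
Op 8: tick 2 -> clock=7.
Op 9: insert c.com -> 10.0.0.2 (expiry=7+19=26). clock=7
Op 10: insert e.com -> 10.0.0.1 (expiry=7+15=22). clock=7
Op 11: tick 1 -> clock=8.
Op 12: tick 2 -> clock=10.
Op 13: insert a.com -> 10.0.0.1 (expiry=10+17=27). clock=10
Op 14: tick 1 -> clock=11.
Op 15: tick 2 -> clock=13.
Op 16: tick 1 -> clock=14.
Op 17: insert a.com -> 10.0.0.1 (expiry=14+17=31). clock=14
Op 18: tick 1 -> clock=15.
Op 19: insert d.com -> 10.0.0.2 (expiry=15+3=18). clock=15
Op 20: insert b.com -> 10.0.0.2 (expiry=15+14=29). clock=15
Op 21: tick 1 -> clock=16.
Final cache (unexpired): {a.com,b.com,c.com,d.com,e.com} -> size=5

Answer: 5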